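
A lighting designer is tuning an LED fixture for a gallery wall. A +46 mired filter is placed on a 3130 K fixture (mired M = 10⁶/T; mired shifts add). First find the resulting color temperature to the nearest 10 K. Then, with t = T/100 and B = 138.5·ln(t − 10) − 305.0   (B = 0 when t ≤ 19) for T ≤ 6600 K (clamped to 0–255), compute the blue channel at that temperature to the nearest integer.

M_in = 10⁶/3130 = 319.49; M_out = 319.49 + (+46) = 365.49.
T_out = 10⁶/365.49 = 2736.1 K → 2740 K; t = 27.4.
B = 138.5·ln(27.4 − 10) − 305.0 = 138.5·ln 17.4 − 305.0 = 138.5·2.8565 − 305.0 = 90.621.
Rounded: 91.

91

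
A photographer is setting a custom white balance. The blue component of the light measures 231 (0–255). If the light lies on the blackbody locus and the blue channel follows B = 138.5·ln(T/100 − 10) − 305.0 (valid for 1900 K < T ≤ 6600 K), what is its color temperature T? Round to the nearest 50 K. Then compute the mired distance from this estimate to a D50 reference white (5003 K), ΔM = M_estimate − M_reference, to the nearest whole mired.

ln(t − 10) = (231 + 305.0) / 138.5 = 3.8700.
t − 10 = e^3.8700 = 47.944, so t = 57.944.
T = 100·t = 5794 K → 5800 K to the nearest 50 K.
M_estimate = 10⁶/5800 = 172.41; M_reference = 10⁶/5003 = 199.88.
ΔM = 172.41 − 199.88 = -27.47 → -27 mireds.

-27 mireds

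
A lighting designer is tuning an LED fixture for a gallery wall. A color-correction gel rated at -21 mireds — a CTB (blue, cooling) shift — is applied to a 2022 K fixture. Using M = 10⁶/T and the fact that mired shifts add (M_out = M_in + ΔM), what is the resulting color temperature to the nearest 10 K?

2110 K

M_in = 10⁶/2022 = 494.56 mireds.
M_out = 494.56 + (-21) = 473.56 mireds.
T_out = 10⁶/473.56 = 2111.7 K → 2110 K.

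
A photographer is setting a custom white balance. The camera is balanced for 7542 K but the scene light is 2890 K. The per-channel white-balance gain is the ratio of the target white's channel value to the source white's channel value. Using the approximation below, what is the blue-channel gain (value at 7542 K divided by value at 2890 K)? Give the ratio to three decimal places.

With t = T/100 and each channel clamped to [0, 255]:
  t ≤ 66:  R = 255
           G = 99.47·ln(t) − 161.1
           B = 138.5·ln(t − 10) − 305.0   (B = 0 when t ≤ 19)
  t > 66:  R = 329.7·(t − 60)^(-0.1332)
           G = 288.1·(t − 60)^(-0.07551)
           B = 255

2.498

At 2890 K (t = 28.9):
  B = 138.5·ln(28.9 − 10) − 305.0 = 138.5·ln 18.9 − 305.0 = 138.5·2.9392 − 305.0 = 102.074.
At 7542 K (t = 75.42):
  B = 255 by definition for t > 66.
Gain = 255.000 / 102.074 = 2.4982 → 2.498.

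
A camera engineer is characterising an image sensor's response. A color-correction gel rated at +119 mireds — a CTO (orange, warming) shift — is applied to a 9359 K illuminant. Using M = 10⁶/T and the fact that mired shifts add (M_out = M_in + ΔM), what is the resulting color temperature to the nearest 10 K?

4430 K

M_in = 10⁶/9359 = 106.85 mireds.
M_out = 106.85 + (+119) = 225.85 mireds.
T_out = 10⁶/225.85 = 4427.7 K → 4430 K.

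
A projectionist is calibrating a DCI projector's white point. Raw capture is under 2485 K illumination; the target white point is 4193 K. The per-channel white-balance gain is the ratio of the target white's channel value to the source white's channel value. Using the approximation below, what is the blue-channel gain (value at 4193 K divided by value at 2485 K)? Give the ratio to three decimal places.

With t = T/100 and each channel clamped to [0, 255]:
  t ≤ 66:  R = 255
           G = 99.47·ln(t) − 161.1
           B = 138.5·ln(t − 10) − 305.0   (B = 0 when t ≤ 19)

At 2485 K (t = 24.85):
  B = 138.5·ln(24.85 − 10) − 305.0 = 138.5·ln 14.85 − 305.0 = 138.5·2.6980 − 305.0 = 68.673.
At 4193 K (t = 41.93):
  B = 138.5·ln(41.93 − 10) − 305.0 = 138.5·ln 31.93 − 305.0 = 138.5·3.4635 − 305.0 = 174.701.
Gain = 174.701 / 68.673 = 2.5440 → 2.544.

2.544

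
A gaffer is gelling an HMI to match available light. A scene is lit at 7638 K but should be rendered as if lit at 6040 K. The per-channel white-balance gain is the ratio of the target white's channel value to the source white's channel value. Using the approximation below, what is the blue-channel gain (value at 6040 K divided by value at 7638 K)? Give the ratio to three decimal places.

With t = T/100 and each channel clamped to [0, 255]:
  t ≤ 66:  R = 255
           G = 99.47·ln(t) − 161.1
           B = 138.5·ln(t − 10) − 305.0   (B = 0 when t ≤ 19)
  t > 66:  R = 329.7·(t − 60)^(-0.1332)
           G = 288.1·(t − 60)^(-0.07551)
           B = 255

0.933

At 7638 K (t = 76.38):
  B = 255 by definition for t > 66.
At 6040 K (t = 60.4):
  B = 138.5·ln(60.4 − 10) − 305.0 = 138.5·ln 50.4 − 305.0 = 138.5·3.9200 − 305.0 = 237.919.
Gain = 237.919 / 255.000 = 0.9330 → 0.933.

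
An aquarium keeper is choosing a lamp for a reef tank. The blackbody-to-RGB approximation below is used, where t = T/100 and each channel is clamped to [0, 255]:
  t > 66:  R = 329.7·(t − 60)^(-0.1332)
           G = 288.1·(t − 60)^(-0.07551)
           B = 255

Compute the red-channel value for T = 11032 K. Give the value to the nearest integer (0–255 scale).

t = 11032/100 = 110.32; the t > 66 branch applies.
R = 329.7·(110.32 − 60)^(-0.1332) = 329.7·50.32^(-0.1332) = 329.7·0.59337 = 195.635.
Rounded: 196.

196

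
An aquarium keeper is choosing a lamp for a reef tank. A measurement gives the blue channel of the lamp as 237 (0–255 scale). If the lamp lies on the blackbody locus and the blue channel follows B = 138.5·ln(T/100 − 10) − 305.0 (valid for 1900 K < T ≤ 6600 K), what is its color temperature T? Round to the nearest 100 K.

ln(t − 10) = (237 + 305.0) / 138.5 = 3.9134.
t − 10 = e^3.9134 = 50.067, so t = 60.067.
T = 100·t = 6007 K → 6000 K to the nearest 100 K.

6000 K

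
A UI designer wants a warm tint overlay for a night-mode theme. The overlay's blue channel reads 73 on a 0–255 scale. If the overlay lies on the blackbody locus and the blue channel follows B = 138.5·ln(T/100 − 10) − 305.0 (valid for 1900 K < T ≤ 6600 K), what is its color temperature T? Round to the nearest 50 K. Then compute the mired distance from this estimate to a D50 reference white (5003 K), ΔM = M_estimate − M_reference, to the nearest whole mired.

+192 mireds

ln(t − 10) = (73 + 305.0) / 138.5 = 2.7292.
t − 10 = e^2.7292 = 15.321, so t = 25.321.
T = 100·t = 2532 K → 2550 K to the nearest 50 K.
M_estimate = 10⁶/2550 = 392.16; M_reference = 10⁶/5003 = 199.88.
ΔM = 392.16 − 199.88 = 192.28 → +192 mireds.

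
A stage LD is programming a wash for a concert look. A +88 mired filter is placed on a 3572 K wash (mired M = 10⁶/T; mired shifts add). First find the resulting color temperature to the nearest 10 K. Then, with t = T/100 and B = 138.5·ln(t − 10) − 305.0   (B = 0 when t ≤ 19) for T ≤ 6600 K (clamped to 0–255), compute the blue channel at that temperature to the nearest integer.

89

M_in = 10⁶/3572 = 279.96; M_out = 279.96 + (+88) = 367.96.
T_out = 10⁶/367.96 = 2717.7 K → 2720 K; t = 27.2.
B = 138.5·ln(27.2 − 10) − 305.0 = 138.5·ln 17.2 − 305.0 = 138.5·2.8449 − 305.0 = 89.020.
Rounded: 89.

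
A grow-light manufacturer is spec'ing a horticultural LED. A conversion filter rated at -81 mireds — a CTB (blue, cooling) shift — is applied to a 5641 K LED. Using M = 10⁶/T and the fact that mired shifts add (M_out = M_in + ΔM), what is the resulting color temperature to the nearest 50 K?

10400 K

M_in = 10⁶/5641 = 177.27 mireds.
M_out = 177.27 + (-81) = 96.27 mireds.
T_out = 10⁶/96.27 = 10387.1 K → 10400 K.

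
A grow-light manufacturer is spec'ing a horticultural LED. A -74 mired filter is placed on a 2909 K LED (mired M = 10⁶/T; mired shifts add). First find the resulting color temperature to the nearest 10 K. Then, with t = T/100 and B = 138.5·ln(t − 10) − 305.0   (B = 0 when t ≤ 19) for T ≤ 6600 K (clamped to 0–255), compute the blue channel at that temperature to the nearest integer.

152

M_in = 10⁶/2909 = 343.76; M_out = 343.76 + (-74) = 269.76.
T_out = 10⁶/269.76 = 3707.0 K → 3710 K; t = 37.1.
B = 138.5·ln(37.1 − 10) − 305.0 = 138.5·ln 27.1 − 305.0 = 138.5·3.2995 − 305.0 = 151.985.
Rounded: 152.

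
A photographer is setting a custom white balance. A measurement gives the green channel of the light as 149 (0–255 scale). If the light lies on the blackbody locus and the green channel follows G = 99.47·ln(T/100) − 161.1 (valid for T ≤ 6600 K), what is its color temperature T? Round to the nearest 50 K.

2250 K

ln t = (149 + 161.1) / 99.47 = 3.1175.
t = e^3.1175 = 22.590.
T = 100·t = 2259 K → 2250 K to the nearest 50 K.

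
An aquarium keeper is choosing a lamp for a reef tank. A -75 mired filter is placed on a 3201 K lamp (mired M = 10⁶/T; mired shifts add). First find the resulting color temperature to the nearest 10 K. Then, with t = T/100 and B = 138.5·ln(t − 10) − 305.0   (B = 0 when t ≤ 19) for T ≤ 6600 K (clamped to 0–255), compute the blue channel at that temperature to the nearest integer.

175

M_in = 10⁶/3201 = 312.40; M_out = 312.40 + (-75) = 237.40.
T_out = 10⁶/237.40 = 4212.3 K → 4210 K; t = 42.1.
B = 138.5·ln(42.1 − 10) − 305.0 = 138.5·ln 32.1 − 305.0 = 138.5·3.4689 − 305.0 = 175.437.
Rounded: 175.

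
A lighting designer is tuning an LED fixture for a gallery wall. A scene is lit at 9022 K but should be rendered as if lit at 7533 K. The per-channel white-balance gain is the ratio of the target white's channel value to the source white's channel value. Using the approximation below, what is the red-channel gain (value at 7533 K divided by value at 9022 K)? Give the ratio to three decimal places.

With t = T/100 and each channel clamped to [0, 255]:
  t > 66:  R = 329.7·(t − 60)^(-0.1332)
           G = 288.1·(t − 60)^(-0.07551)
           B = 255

At 9022 K (t = 90.22):
  R = 329.7·(90.22 − 60)^(-0.1332) = 329.7·30.22^(-0.1332) = 329.7·0.63507 = 209.384.
At 7533 K (t = 75.33):
  R = 329.7·(75.33 − 60)^(-0.1332) = 329.7·15.33^(-0.1332) = 329.7·0.69516 = 229.195.
Gain = 229.195 / 209.384 = 1.0946 → 1.095.

1.095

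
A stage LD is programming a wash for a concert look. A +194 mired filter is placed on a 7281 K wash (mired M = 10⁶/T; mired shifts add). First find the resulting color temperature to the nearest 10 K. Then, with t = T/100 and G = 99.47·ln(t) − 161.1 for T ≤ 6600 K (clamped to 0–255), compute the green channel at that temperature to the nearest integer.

M_in = 10⁶/7281 = 137.34; M_out = 137.34 + (+194) = 331.34.
T_out = 10⁶/331.34 = 3018.0 K → 3020 K; t = 30.2.
G = 99.47·ln 30.2 − 161.1 = 99.47·3.4078 − 161.1 = 177.878.
Rounded: 178.

178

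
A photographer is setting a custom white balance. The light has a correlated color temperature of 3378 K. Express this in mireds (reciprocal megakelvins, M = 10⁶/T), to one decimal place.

M = 10⁶ / 3378 = 296.033 → 296.0 mireds.

296.0 mireds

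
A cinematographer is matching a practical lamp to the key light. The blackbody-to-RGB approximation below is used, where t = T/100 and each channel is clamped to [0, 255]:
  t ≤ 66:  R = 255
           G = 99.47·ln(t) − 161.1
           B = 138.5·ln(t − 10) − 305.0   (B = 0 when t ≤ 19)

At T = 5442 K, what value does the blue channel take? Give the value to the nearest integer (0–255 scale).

220

t = 5442/100 = 54.42; the t ≤ 66 branch applies.
B = 138.5·ln(54.42 − 10) − 305.0 = 138.5·ln 44.42 − 305.0 = 138.5·3.7937 − 305.0 = 220.426.
Rounded: 220.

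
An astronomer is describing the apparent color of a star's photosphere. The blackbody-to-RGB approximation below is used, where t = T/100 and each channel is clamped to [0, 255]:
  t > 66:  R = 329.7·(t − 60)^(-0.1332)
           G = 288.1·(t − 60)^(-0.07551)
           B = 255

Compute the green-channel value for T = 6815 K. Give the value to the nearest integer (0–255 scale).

246

t = 6815/100 = 68.15; the t > 66 branch applies.
G = 288.1·(68.15 − 60)^(-0.07551) = 288.1·8.15^(-0.07551) = 288.1·0.85349 = 245.890.
Rounded: 246.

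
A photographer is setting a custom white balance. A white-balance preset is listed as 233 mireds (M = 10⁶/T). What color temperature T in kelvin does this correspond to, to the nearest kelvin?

4292 K

T = 10⁶ / 233 = 4291.85 K → 4292 K.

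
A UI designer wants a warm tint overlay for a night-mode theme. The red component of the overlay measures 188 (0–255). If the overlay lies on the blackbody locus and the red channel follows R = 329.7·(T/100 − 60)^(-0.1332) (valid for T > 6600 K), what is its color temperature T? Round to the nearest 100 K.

12800 K

(t − 60)^(-0.1332) = 188/329.7 = 0.57022.
t − 60 = 0.57022^(1/-0.1332) = 0.57022^(-7.508) = 67.848, so t = 127.848.
T = 100·t = 12785 K → 12800 K to the nearest 100 K.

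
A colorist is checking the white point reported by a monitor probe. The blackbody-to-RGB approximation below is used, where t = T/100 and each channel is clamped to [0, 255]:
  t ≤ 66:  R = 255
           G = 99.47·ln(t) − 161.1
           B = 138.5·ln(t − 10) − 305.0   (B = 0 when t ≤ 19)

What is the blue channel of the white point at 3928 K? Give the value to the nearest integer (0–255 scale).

163

t = 3928/100 = 39.28; the t ≤ 66 branch applies.
B = 138.5·ln(39.28 − 10) − 305.0 = 138.5·ln 29.28 − 305.0 = 138.5·3.3769 − 305.0 = 162.701.
Rounded: 163.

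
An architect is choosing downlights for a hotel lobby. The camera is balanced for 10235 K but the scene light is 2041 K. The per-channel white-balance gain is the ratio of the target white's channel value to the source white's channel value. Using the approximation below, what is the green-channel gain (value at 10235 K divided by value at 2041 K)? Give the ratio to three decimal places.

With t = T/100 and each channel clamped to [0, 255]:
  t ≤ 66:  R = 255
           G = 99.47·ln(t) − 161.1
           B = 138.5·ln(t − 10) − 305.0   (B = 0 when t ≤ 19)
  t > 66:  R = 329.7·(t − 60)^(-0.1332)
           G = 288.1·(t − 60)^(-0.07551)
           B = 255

At 2041 K (t = 20.41):
  G = 99.47·ln 20.41 − 161.1 = 99.47·3.0160 − 161.1 = 138.904.
At 10235 K (t = 102.35):
  G = 288.1·(102.35 − 60)^(-0.07551) = 288.1·42.35^(-0.07551) = 288.1·0.75363 = 217.120.
Gain = 217.120 / 138.904 = 1.5631 → 1.563.

1.563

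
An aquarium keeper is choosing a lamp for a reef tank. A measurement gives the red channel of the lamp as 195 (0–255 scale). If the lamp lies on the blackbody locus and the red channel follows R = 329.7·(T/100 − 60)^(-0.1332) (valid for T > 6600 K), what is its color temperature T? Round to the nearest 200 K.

(t − 60)^(-0.1332) = 195/329.7 = 0.59145.
t − 60 = 0.59145^(1/-0.1332) = 0.59145^(-7.508) = 51.564, so t = 111.564.
T = 100·t = 11156 K → 11200 K to the nearest 200 K.

11200 K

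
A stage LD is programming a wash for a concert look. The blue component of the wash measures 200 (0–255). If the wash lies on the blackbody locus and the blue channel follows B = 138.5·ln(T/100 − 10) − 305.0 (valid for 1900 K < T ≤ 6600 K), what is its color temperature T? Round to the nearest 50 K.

4850 K

ln(t − 10) = (200 + 305.0) / 138.5 = 3.6462.
t − 10 = e^3.6462 = 38.329, so t = 48.329.
T = 100·t = 4833 K → 4850 K to the nearest 50 K.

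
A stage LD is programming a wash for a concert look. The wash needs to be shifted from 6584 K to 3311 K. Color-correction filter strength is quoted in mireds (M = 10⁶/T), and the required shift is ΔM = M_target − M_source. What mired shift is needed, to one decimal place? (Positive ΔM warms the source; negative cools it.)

M_source = 10⁶/6584 = 151.883; M_target = 10⁶/3311 = 302.024.
ΔM = 302.024 − 151.883 = 150.140 → +150.1 mireds, a warming shift.

+150.1 mireds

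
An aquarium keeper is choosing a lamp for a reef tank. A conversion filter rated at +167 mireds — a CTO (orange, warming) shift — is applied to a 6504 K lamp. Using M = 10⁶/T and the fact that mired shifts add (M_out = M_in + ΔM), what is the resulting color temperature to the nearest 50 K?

M_in = 10⁶/6504 = 153.75 mireds.
M_out = 153.75 + (+167) = 320.75 mireds.
T_out = 10⁶/320.75 = 3117.7 K → 3100 K.

3100 K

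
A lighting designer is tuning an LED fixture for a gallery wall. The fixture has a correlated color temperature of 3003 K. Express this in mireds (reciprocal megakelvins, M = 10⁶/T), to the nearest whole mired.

M = 10⁶ / 3003 = 333.000 → 333 mireds.

333 mireds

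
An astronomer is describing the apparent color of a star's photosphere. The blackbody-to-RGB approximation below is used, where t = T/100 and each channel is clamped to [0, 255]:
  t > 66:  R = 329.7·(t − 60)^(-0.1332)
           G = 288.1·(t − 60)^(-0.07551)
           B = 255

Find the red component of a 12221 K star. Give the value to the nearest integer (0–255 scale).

t = 12221/100 = 122.21; the t > 66 branch applies.
R = 329.7·(122.21 − 60)^(-0.1332) = 329.7·62.21^(-0.1332) = 329.7·0.57684 = 190.185.
Rounded: 190.

190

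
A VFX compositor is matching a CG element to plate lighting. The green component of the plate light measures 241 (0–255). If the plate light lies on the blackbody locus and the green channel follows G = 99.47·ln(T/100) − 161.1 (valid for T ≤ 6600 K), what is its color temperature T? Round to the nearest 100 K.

ln t = (241 + 161.1) / 99.47 = 4.0424.
t = e^4.0424 = 56.964.
T = 100·t = 5696 K → 5700 K to the nearest 100 K.

5700 K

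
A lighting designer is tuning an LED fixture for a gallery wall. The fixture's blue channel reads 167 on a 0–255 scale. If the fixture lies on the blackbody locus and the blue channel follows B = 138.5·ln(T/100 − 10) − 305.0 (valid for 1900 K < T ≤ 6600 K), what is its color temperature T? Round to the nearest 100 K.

4000 K

ln(t − 10) = (167 + 305.0) / 138.5 = 3.4079.
t − 10 = e^3.4079 = 30.203, so t = 40.203.
T = 100·t = 4020 K → 4000 K to the nearest 100 K.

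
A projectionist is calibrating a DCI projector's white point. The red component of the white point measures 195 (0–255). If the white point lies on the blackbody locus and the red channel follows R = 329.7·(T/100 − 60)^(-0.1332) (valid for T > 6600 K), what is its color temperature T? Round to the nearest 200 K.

11200 K

(t − 60)^(-0.1332) = 195/329.7 = 0.59145.
t − 60 = 0.59145^(1/-0.1332) = 0.59145^(-7.508) = 51.564, so t = 111.564.
T = 100·t = 11156 K → 11200 K to the nearest 200 K.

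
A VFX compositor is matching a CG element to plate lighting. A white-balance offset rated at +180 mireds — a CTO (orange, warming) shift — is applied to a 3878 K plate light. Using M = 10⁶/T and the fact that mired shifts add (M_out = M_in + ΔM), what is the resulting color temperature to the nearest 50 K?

M_in = 10⁶/3878 = 257.86 mireds.
M_out = 257.86 + (+180) = 437.86 mireds.
T_out = 10⁶/437.86 = 2283.8 K → 2300 K.

2300 K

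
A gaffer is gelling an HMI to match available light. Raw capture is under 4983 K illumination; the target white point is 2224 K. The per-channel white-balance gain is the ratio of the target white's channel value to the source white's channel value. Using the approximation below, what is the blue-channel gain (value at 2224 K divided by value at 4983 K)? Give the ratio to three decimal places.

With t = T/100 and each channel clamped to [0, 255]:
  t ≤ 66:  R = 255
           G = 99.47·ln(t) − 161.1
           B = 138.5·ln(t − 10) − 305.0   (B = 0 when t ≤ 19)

At 4983 K (t = 49.83):
  B = 138.5·ln(49.83 − 10) − 305.0 = 138.5·ln 39.83 − 305.0 = 138.5·3.6846 − 305.0 = 205.320.
At 2224 K (t = 22.24):
  B = 138.5·ln(22.24 − 10) − 305.0 = 138.5·ln 12.24 − 305.0 = 138.5·2.5047 − 305.0 = 41.902.
Gain = 41.902 / 205.320 = 0.2041 → 0.204.

0.204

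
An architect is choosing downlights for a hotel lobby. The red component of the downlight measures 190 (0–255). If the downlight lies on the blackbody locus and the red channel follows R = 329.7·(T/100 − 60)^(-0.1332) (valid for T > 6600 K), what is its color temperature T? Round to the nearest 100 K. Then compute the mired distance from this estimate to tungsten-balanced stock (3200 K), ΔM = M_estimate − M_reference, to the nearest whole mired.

-231 mireds

(t − 60)^(-0.1332) = 190/329.7 = 0.57628.
t − 60 = 0.57628^(1/-0.1332) = 0.57628^(-7.508) = 62.667, so t = 122.667.
T = 100·t = 12267 K → 12300 K to the nearest 100 K.
M_estimate = 10⁶/12300 = 81.30; M_reference = 10⁶/3200 = 312.50.
ΔM = 81.30 − 312.50 = -231.20 → -231 mireds.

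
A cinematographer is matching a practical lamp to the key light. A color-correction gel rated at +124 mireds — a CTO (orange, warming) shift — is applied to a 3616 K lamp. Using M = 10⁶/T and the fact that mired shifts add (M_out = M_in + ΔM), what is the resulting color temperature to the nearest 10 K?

M_in = 10⁶/3616 = 276.55 mireds.
M_out = 276.55 + (+124) = 400.55 mireds.
T_out = 10⁶/400.55 = 2496.6 K → 2500 K.

2500 K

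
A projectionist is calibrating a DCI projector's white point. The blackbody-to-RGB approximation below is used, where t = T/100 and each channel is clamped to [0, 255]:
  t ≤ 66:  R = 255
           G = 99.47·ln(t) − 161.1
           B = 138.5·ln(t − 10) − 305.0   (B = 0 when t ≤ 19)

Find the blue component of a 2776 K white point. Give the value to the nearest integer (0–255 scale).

93

t = 2776/100 = 27.76; the t ≤ 66 branch applies.
B = 138.5·ln(27.76 − 10) − 305.0 = 138.5·ln 17.76 − 305.0 = 138.5·2.8769 − 305.0 = 93.457.
Rounded: 93.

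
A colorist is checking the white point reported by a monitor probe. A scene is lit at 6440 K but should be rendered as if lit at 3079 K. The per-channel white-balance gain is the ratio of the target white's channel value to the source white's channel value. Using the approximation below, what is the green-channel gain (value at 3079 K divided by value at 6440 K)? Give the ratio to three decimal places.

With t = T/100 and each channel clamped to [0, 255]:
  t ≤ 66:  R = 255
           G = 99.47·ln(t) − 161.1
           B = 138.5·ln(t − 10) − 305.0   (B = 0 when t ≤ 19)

0.710

At 6440 K (t = 64.4):
  G = 99.47·ln 64.4 − 161.1 = 99.47·4.1651 − 161.1 = 253.204.
At 3079 K (t = 30.79):
  G = 99.47·ln 30.79 − 161.1 = 99.47·3.4272 − 161.1 = 179.803.
Gain = 179.803 / 253.204 = 0.7101 → 0.710.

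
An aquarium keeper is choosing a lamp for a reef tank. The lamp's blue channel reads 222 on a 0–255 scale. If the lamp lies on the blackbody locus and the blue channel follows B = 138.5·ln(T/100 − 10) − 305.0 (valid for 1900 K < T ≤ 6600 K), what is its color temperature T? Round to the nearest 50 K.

5500 K

ln(t − 10) = (222 + 305.0) / 138.5 = 3.8051.
t − 10 = e^3.8051 = 44.928, so t = 54.928.
T = 100·t = 5493 K → 5500 K to the nearest 50 K.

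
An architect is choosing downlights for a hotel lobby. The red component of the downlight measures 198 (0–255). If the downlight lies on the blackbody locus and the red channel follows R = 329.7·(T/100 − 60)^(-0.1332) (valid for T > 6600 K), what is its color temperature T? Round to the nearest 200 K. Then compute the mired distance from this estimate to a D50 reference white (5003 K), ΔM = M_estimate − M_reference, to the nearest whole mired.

(t − 60)^(-0.1332) = 198/329.7 = 0.60055.
t − 60 = 0.60055^(1/-0.1332) = 0.60055^(-7.508) = 45.980, so t = 105.980.
T = 100·t = 10598 K → 10600 K to the nearest 200 K.
M_estimate = 10⁶/10600 = 94.34; M_reference = 10⁶/5003 = 199.88.
ΔM = 94.34 − 199.88 = -105.54 → -106 mireds.

-106 mireds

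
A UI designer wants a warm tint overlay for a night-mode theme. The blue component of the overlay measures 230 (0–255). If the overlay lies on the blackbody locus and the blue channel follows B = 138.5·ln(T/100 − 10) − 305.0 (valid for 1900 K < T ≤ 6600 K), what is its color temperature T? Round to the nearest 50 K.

5750 K

ln(t − 10) = (230 + 305.0) / 138.5 = 3.8628.
t − 10 = e^3.8628 = 47.599, so t = 57.599.
T = 100·t = 5760 K → 5750 K to the nearest 50 K.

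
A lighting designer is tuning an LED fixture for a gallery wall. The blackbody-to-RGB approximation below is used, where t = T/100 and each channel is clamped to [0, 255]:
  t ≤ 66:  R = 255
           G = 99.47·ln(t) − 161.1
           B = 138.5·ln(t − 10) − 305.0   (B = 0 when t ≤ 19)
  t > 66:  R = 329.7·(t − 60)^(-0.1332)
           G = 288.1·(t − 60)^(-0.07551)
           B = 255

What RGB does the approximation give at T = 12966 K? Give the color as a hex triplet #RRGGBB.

#BBD1FF

t = 12966/100 = 129.66; the t > 66 branch applies.
R = 329.7·(129.66 − 60)^(-0.1332) = 329.7·69.66^(-0.1332) = 329.7·0.56822 = 187.341.
G = 288.1·(129.66 − 60)^(-0.07551) = 288.1·69.66^(-0.07551) = 288.1·0.72583 = 209.112.
B = 255 by definition for t > 66.
Rounded: (187, 209, 255).
In hex: #BBD1FF.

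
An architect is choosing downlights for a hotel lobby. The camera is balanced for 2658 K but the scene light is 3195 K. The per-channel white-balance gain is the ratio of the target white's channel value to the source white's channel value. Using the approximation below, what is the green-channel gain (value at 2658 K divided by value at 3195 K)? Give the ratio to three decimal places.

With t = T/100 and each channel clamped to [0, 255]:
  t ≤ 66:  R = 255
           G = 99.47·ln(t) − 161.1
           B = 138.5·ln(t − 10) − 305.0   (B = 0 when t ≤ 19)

At 3195 K (t = 31.95):
  G = 99.47·ln 31.95 − 161.1 = 99.47·3.4642 − 161.1 = 183.481.
At 2658 K (t = 26.58):
  G = 99.47·ln 26.58 − 161.1 = 99.47·3.2802 − 161.1 = 165.177.
Gain = 165.177 / 183.481 = 0.9002 → 0.900.

0.900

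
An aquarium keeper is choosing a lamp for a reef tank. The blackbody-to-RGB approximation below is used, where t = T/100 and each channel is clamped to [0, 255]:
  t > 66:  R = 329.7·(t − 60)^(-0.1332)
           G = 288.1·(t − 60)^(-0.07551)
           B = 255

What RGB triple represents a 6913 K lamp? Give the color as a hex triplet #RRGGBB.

t = 6913/100 = 69.13; the t > 66 branch applies.
R = 329.7·(69.13 − 60)^(-0.1332) = 329.7·9.13^(-0.1332) = 329.7·0.74484 = 245.575.
G = 288.1·(69.13 − 60)^(-0.07551) = 288.1·9.13^(-0.07551) = 288.1·0.84620 = 243.791.
B = 255 by definition for t > 66.
Rounded: (246, 244, 255).
In hex: #F6F4FF.

#F6F4FF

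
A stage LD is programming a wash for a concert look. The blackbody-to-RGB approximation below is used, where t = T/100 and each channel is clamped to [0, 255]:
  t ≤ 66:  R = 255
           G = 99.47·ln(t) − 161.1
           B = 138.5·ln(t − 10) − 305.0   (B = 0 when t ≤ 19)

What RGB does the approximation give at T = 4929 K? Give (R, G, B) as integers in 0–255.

t = 4929/100 = 49.29; the t ≤ 66 branch applies.
R = 255 by definition for t ≤ 66.
G = 99.47·ln 49.29 − 161.1 = 99.47·3.8977 − 161.1 = 226.606.
B = 138.5·ln(49.29 − 10) − 305.0 = 138.5·ln 39.29 − 305.0 = 138.5·3.6710 − 305.0 = 203.429.
Rounded: (255, 227, 203).

(255, 227, 203)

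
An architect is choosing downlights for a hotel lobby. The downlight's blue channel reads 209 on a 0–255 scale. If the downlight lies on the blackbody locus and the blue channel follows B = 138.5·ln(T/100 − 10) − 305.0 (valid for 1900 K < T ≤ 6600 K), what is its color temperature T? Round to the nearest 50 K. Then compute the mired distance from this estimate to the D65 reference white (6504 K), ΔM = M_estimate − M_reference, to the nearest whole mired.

ln(t − 10) = (209 + 305.0) / 138.5 = 3.7112.
t − 10 = e^3.7112 = 40.903, so t = 50.903.
T = 100·t = 5090 K → 5100 K to the nearest 50 K.
M_estimate = 10⁶/5100 = 196.08; M_reference = 10⁶/6504 = 153.75.
ΔM = 196.08 − 153.75 = 42.33 → +42 mireds.

+42 mireds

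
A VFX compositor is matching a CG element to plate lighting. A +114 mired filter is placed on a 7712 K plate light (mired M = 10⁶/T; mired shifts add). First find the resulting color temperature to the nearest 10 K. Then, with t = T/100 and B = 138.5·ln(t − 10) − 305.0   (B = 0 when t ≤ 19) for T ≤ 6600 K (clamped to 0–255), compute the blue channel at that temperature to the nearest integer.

M_in = 10⁶/7712 = 129.67; M_out = 129.67 + (+114) = 243.67.
T_out = 10⁶/243.67 = 4103.9 K → 4100 K; t = 41.
B = 138.5·ln(41 − 10) − 305.0 = 138.5·ln 31 − 305.0 = 138.5·3.4340 − 305.0 = 170.607.
Rounded: 171.

171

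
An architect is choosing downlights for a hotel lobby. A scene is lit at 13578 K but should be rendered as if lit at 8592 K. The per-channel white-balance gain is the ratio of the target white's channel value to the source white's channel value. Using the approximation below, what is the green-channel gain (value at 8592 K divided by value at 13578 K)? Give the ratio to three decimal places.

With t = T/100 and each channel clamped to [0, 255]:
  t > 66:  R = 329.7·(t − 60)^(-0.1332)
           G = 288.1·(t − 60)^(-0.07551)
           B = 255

At 13578 K (t = 135.78):
  G = 288.1·(135.78 − 60)^(-0.07551) = 288.1·75.78^(-0.07551) = 288.1·0.72123 = 207.787.
At 8592 K (t = 85.92):
  G = 288.1·(85.92 − 60)^(-0.07551) = 288.1·25.92^(-0.07551) = 288.1·0.78209 = 225.320.
Gain = 225.320 / 207.787 = 1.0844 → 1.084.

1.084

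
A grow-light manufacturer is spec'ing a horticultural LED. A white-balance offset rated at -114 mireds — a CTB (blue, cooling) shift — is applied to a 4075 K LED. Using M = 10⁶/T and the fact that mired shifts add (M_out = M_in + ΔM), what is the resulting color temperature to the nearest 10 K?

M_in = 10⁶/4075 = 245.40 mireds.
M_out = 245.40 + (-114) = 131.40 mireds.
T_out = 10⁶/131.40 = 7610.4 K → 7610 K.

7610 K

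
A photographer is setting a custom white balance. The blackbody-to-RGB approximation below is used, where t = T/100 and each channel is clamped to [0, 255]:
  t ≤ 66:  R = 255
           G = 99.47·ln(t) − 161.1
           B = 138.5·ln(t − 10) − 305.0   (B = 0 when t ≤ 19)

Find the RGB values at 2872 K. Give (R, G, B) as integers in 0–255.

t = 2872/100 = 28.72; the t ≤ 66 branch applies.
R = 255 by definition for t ≤ 66.
G = 99.47·ln 28.72 − 161.1 = 99.47·3.3576 − 161.1 = 172.880.
B = 138.5·ln(28.72 − 10) − 305.0 = 138.5·ln 18.72 − 305.0 = 138.5·2.9296 − 305.0 = 100.749.
Rounded: (255, 173, 101).

(255, 173, 101)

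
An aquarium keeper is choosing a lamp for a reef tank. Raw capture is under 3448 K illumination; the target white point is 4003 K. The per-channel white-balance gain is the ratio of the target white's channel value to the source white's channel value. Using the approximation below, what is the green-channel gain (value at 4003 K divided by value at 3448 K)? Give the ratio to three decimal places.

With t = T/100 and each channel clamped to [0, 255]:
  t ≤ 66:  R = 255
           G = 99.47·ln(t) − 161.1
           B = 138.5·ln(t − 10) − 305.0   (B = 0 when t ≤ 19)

1.078

At 3448 K (t = 34.48):
  G = 99.47·ln 34.48 − 161.1 = 99.47·3.5404 − 161.1 = 191.062.
At 4003 K (t = 40.03):
  G = 99.47·ln 40.03 − 161.1 = 99.47·3.6896 − 161.1 = 205.907.
Gain = 205.907 / 191.062 = 1.0777 → 1.078.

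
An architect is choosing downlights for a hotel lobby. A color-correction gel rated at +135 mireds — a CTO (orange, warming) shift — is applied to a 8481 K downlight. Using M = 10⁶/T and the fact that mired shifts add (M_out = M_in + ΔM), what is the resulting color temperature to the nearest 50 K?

M_in = 10⁶/8481 = 117.91 mireds.
M_out = 117.91 + (+135) = 252.91 mireds.
T_out = 10⁶/252.91 = 3954.0 K → 3950 K.

3950 K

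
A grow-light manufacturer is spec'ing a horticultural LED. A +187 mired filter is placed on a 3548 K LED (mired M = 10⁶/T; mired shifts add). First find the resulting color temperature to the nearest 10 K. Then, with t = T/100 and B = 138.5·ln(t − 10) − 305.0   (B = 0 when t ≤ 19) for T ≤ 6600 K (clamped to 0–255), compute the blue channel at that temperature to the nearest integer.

31

M_in = 10⁶/3548 = 281.85; M_out = 281.85 + (+187) = 468.85.
T_out = 10⁶/468.85 = 2132.9 K → 2130 K; t = 21.3.
B = 138.5·ln(21.3 − 10) − 305.0 = 138.5·ln 11.3 − 305.0 = 138.5·2.4248 − 305.0 = 30.835.
Rounded: 31.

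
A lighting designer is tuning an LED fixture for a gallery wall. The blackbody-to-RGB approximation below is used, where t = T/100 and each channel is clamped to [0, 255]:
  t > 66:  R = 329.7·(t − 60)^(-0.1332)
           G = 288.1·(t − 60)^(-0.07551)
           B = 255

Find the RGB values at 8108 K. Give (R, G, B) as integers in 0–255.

(220, 229, 255)

t = 8108/100 = 81.08; the t > 66 branch applies.
R = 329.7·(81.08 − 60)^(-0.1332) = 329.7·21.08^(-0.1332) = 329.7·0.66629 = 219.674.
G = 288.1·(81.08 − 60)^(-0.07551) = 288.1·21.08^(-0.07551) = 288.1·0.79439 = 228.864.
B = 255 by definition for t > 66.
Rounded: (220, 229, 255).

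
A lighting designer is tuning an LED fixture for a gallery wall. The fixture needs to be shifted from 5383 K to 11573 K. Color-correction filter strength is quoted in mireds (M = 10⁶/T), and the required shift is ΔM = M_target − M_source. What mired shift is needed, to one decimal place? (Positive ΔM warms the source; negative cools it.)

-99.4 mireds

M_source = 10⁶/5383 = 185.770; M_target = 10⁶/11573 = 86.408.
ΔM = 86.408 − 185.770 = -99.362 → -99.4 mireds, a cooling shift.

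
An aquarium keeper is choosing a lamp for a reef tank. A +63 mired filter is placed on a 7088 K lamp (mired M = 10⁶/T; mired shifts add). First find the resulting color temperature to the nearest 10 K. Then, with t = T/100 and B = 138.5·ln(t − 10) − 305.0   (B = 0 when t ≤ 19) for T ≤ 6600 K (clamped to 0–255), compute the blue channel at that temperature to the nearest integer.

M_in = 10⁶/7088 = 141.08; M_out = 141.08 + (+63) = 204.08.
T_out = 10⁶/204.08 = 4900.0 K → 4900 K; t = 49.
B = 138.5·ln(49 − 10) − 305.0 = 138.5·ln 39 − 305.0 = 138.5·3.6636 − 305.0 = 202.403.
Rounded: 202.

202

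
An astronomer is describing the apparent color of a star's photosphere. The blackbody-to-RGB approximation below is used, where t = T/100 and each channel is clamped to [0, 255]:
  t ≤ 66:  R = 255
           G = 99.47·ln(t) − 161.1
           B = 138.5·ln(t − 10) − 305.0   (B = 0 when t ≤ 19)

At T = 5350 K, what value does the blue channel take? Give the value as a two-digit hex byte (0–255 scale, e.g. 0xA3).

0xDA

t = 5350/100 = 53.5; the t ≤ 66 branch applies.
B = 138.5·ln(53.5 − 10) − 305.0 = 138.5·ln 43.5 − 305.0 = 138.5·3.7728 − 305.0 = 217.527.
Rounded: 218; in hex, 0xDA.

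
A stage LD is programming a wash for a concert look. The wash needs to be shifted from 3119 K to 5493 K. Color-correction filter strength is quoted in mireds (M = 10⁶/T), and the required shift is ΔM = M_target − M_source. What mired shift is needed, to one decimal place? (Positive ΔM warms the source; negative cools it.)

-138.6 mireds

M_source = 10⁶/3119 = 320.616; M_target = 10⁶/5493 = 182.050.
ΔM = 182.050 − 320.616 = -138.566 → -138.6 mireds, a cooling shift.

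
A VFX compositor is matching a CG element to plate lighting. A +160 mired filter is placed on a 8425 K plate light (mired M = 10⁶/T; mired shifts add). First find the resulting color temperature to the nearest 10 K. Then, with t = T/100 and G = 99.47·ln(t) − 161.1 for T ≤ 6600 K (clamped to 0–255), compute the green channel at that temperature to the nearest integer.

M_in = 10⁶/8425 = 118.69; M_out = 118.69 + (+160) = 278.69.
T_out = 10⁶/278.69 = 3588.2 K → 3590 K; t = 35.9.
G = 99.47·ln 35.9 − 161.1 = 99.47·3.5807 − 161.1 = 195.076.
Rounded: 195.

195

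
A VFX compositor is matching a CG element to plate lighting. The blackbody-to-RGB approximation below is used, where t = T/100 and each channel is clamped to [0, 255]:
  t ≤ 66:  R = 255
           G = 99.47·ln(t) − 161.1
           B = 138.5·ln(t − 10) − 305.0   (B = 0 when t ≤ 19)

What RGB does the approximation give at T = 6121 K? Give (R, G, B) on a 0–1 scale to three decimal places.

t = 6121/100 = 61.21; the t ≤ 66 branch applies.
R = 255 by definition for t ≤ 66.
G = 99.47·ln 61.21 − 161.1 = 99.47·4.1143 − 161.1 = 248.150.
B = 138.5·ln(61.21 − 10) − 305.0 = 138.5·ln 51.21 − 305.0 = 138.5·3.9359 − 305.0 = 240.127.
Dividing each by 255: (1.0000, 0.9731, 0.9417) → (1.000, 0.973, 0.942).

(1.000, 0.973, 0.942)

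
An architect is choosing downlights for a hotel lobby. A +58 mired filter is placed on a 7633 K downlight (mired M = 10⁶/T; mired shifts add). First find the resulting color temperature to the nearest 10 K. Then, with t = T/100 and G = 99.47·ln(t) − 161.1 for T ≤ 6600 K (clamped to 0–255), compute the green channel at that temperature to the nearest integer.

M_in = 10⁶/7633 = 131.01; M_out = 131.01 + (+58) = 189.01.
T_out = 10⁶/189.01 = 5290.7 K → 5290 K; t = 52.9.
G = 99.47·ln 52.9 − 161.1 = 99.47·3.9684 − 161.1 = 233.637.
Rounded: 234.

234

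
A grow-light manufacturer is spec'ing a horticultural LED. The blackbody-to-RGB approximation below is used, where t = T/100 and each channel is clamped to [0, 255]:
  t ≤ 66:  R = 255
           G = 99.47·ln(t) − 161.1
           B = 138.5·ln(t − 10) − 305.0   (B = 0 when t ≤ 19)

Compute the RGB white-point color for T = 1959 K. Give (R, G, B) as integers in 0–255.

(255, 135, 8)

t = 1959/100 = 19.59; the t ≤ 66 branch applies.
R = 255 by definition for t ≤ 66.
G = 99.47·ln 19.59 − 161.1 = 99.47·2.9750 − 161.1 = 134.825.
B = 138.5·ln(19.59 − 10) − 305.0 = 138.5·ln 9.59 − 305.0 = 138.5·2.2607 − 305.0 = 8.110.
Rounded: (255, 135, 8).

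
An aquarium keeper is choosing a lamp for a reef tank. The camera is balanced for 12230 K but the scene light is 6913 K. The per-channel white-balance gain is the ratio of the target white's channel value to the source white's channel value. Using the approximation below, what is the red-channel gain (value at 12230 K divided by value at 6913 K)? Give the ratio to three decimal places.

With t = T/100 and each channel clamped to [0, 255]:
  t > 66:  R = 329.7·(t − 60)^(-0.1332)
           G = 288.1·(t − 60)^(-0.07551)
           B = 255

0.774

At 6913 K (t = 69.13):
  R = 329.7·(69.13 − 60)^(-0.1332) = 329.7·9.13^(-0.1332) = 329.7·0.74484 = 245.575.
At 12230 K (t = 122.3):
  R = 329.7·(122.3 − 60)^(-0.1332) = 329.7·62.3^(-0.1332) = 329.7·0.57673 = 190.149.
Gain = 190.149 / 245.575 = 0.7743 → 0.774.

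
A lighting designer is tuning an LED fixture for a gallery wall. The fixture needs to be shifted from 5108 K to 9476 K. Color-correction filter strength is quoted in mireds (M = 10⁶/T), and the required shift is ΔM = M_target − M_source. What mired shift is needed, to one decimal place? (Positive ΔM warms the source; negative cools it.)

M_source = 10⁶/5108 = 195.771; M_target = 10⁶/9476 = 105.530.
ΔM = 105.530 − 195.771 = -90.242 → -90.2 mireds, a cooling shift.

-90.2 mireds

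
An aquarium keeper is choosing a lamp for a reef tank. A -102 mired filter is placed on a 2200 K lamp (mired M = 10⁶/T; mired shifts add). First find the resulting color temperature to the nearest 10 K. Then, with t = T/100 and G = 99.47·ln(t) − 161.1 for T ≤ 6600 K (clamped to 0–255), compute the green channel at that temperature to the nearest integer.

172

M_in = 10⁶/2200 = 454.55; M_out = 454.55 + (-102) = 352.55.
T_out = 10⁶/352.55 = 2836.5 K → 2840 K; t = 28.4.
G = 99.47·ln 28.4 − 161.1 = 99.47·3.3464 − 161.1 = 171.765.
Rounded: 172.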